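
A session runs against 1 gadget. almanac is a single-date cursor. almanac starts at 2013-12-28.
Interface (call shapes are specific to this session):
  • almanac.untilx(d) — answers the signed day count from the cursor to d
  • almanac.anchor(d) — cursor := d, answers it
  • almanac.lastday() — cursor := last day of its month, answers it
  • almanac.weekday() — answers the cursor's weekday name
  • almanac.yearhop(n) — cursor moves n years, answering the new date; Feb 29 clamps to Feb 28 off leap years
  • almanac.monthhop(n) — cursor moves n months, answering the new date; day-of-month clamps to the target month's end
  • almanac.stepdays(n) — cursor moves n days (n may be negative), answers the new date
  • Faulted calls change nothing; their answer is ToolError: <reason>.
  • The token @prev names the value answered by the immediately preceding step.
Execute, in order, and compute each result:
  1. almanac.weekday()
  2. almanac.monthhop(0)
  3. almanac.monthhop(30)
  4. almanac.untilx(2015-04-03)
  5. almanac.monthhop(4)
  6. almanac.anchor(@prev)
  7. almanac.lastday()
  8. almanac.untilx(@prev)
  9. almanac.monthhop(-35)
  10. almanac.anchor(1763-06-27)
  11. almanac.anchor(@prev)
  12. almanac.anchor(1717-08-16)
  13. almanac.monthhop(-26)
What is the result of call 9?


Answer: 2013-11-30

Derivation:
I call weekday(), and observe Saturday.
Next I call monthhop(n: 0), which returns 2013-12-28.
I call monthhop(n: 30), and see 2016-06-28.
I try untilx(d: 2015-04-03), and observe -452.
I invoke monthhop(n: 4), and get 2016-10-28.
I invoke anchor(d: @prev), — result: 2016-10-28.
I run lastday(), yielding 2016-10-31.
Now I run untilx(d: @prev), yielding 0.
Next I call monthhop(n: -35), — result: 2013-11-30.
Next I call anchor(d: 1763-06-27): 1763-06-27.
Calling anchor(d: @prev), and observe 1763-06-27.
Invoking anchor(d: 1717-08-16), and observe 1717-08-16.
I run monthhop(n: -26): 1715-06-16.


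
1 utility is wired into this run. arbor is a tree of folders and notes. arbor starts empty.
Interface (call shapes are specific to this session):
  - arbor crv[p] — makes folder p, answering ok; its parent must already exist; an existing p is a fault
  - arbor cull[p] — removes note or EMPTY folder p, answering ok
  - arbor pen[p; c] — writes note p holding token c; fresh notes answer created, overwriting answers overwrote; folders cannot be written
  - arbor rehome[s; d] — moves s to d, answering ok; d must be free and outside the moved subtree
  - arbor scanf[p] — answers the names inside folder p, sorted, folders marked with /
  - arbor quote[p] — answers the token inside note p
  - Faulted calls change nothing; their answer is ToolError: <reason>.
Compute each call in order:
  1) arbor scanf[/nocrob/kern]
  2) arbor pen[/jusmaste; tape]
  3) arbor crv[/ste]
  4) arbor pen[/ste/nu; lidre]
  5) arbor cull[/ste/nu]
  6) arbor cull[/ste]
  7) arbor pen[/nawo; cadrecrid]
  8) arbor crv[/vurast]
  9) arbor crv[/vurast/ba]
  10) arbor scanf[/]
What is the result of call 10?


I invoke arbor scanf(p: /nocrob/kern), and get ToolError: not found.
Now I run arbor pen(p: /jusmaste, c: tape), → created.
Now I run arbor crv(p: /ste), yielding ok.
Calling arbor pen(p: /ste/nu, c: lidre), — result: created.
I try arbor cull(p: /ste/nu), yielding ok.
Using arbor cull(p: /ste), and see ok.
Using arbor pen(p: /nawo, c: cadrecrid), → created.
I invoke arbor crv(p: /vurast), giving ok.
Now I run arbor crv(p: /vurast/ba), yielding ok.
Then arbor scanf(p: /), and observe [jusmaste, nawo, vurast/].

Answer: [jusmaste, nawo, vurast/]


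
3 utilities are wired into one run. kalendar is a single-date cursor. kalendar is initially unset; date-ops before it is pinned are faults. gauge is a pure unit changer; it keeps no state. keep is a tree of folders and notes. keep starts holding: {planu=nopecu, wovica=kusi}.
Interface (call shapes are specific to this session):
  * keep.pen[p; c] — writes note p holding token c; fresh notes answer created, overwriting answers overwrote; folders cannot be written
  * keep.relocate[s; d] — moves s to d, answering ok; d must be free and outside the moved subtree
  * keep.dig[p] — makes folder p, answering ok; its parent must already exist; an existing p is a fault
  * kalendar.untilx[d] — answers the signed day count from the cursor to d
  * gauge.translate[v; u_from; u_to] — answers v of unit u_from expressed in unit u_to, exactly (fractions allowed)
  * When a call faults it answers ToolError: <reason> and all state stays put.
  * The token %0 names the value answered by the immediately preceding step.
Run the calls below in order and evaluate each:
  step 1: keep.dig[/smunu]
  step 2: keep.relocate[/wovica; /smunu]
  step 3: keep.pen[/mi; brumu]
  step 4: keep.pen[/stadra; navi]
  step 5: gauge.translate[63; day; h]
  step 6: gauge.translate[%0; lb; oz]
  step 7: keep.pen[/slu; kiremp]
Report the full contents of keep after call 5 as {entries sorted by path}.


Answer: {mi=brumu, planu=nopecu, smunu/, stadra=navi, wovica=kusi}

Derivation:
[in] keep.dig p='/smunu'
= ok
[in] keep.relocate s='/wovica' d='/smunu'
= ToolError: exists
[in] keep.pen p='/mi' c='brumu'
= created
[in] keep.pen p='/stadra' c='navi'
= created
[in] gauge.translate v='63' u_from='day' u_to='h'
= 1512
[in] gauge.translate v='%0' u_from='lb' u_to='oz'
= 24192
[in] keep.pen p='/slu' c='kiremp'
= created


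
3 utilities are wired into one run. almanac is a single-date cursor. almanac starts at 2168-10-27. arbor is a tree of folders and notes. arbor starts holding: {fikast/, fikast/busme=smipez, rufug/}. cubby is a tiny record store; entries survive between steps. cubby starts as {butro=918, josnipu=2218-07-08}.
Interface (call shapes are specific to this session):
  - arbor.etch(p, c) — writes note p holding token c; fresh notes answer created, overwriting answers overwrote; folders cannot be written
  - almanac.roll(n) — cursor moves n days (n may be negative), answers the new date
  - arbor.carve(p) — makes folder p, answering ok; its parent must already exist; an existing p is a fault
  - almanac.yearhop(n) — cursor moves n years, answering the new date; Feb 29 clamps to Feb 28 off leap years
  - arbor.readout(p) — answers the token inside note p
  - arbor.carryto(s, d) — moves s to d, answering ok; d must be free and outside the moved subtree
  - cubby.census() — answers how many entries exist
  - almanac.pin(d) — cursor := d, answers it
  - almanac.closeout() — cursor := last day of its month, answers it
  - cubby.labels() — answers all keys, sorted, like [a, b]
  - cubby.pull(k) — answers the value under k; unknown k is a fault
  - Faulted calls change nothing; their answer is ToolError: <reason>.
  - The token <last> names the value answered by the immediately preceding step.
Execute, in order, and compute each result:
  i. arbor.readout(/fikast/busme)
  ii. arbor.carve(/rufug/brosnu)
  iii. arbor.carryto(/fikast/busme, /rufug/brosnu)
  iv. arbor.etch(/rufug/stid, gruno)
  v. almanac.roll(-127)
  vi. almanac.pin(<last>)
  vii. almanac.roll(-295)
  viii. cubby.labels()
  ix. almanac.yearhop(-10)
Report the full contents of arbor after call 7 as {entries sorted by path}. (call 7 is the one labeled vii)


Answer: {fikast/, fikast/busme=smipez, rufug/, rufug/brosnu/, rufug/stid=gruno}

Derivation:
CALL arbor.readout[p='/fikast/busme']
RET  smipez
CALL arbor.carve[p='/rufug/brosnu']
RET  ok
CALL arbor.carryto[s='/fikast/busme'; d='/rufug/brosnu']
RET  ToolError: exists
CALL arbor.etch[p='/rufug/stid'; c='gruno']
RET  created
CALL almanac.roll[n='-127']
RET  2168-06-22
CALL almanac.pin[d='<last>']
RET  2168-06-22
CALL almanac.roll[n='-295']
RET  2167-09-01
CALL cubby.labels[]
RET  [butro, josnipu]
CALL almanac.yearhop[n='-10']
RET  2157-09-01


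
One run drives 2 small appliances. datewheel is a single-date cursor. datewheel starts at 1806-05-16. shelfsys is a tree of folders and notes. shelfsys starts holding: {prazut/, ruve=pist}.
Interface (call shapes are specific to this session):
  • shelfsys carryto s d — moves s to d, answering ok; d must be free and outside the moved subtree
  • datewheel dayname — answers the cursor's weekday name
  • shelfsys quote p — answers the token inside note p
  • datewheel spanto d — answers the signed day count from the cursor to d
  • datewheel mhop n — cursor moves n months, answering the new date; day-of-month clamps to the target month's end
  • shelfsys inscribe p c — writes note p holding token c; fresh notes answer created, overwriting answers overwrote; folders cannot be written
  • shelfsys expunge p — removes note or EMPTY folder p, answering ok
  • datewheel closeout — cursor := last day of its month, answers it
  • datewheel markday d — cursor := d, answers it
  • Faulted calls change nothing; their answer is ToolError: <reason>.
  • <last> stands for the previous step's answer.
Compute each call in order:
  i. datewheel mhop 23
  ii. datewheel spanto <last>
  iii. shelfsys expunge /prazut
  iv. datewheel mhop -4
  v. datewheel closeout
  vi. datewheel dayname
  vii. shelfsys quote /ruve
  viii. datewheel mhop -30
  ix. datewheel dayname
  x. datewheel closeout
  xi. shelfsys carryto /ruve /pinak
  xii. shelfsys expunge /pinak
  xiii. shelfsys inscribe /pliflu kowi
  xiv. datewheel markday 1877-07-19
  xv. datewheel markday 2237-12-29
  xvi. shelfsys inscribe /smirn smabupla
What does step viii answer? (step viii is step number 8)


Answer: 1805-06-30

Derivation:
>>> datewheel mhop 23
[out] 1808-04-16
>>> datewheel spanto <last>
[out] 0
>>> shelfsys expunge /prazut
[out] ok
>>> datewheel mhop -4
[out] 1807-12-16
>>> datewheel closeout
[out] 1807-12-31
>>> datewheel dayname
[out] Thursday
>>> shelfsys quote /ruve
[out] pist
>>> datewheel mhop -30
[out] 1805-06-30
>>> datewheel dayname
[out] Sunday
>>> datewheel closeout
[out] 1805-06-30
>>> shelfsys carryto /ruve /pinak
[out] ok
>>> shelfsys expunge /pinak
[out] ok
>>> shelfsys inscribe /pliflu kowi
[out] created
>>> datewheel markday 1877-07-19
[out] 1877-07-19
>>> datewheel markday 2237-12-29
[out] 2237-12-29
>>> shelfsys inscribe /smirn smabupla
[out] created


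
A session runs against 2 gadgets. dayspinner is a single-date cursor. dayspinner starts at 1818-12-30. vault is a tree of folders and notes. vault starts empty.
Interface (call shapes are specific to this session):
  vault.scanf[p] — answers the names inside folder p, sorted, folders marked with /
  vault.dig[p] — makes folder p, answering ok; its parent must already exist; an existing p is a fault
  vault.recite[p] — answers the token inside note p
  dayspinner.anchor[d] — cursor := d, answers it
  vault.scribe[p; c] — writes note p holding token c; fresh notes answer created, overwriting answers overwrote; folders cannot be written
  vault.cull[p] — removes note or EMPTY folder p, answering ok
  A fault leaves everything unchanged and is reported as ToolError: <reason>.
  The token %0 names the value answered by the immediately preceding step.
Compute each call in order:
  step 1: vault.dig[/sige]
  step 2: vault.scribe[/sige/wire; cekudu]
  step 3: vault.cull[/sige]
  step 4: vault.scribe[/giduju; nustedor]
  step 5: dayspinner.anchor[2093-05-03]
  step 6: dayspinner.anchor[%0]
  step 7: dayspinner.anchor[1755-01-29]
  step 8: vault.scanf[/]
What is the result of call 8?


Answer: [giduju, sige/]

Derivation:
;; vault.dig(p='/sige') => ok
;; vault.scribe(p='/sige/wire', c='cekudu') => created
;; vault.cull(p='/sige') => ToolError: not empty
;; vault.scribe(p='/giduju', c='nustedor') => created
;; dayspinner.anchor(d='2093-05-03') => 2093-05-03
;; dayspinner.anchor(d='%0') => 2093-05-03
;; dayspinner.anchor(d='1755-01-29') => 1755-01-29
;; vault.scanf(p='/') => [giduju, sige/]


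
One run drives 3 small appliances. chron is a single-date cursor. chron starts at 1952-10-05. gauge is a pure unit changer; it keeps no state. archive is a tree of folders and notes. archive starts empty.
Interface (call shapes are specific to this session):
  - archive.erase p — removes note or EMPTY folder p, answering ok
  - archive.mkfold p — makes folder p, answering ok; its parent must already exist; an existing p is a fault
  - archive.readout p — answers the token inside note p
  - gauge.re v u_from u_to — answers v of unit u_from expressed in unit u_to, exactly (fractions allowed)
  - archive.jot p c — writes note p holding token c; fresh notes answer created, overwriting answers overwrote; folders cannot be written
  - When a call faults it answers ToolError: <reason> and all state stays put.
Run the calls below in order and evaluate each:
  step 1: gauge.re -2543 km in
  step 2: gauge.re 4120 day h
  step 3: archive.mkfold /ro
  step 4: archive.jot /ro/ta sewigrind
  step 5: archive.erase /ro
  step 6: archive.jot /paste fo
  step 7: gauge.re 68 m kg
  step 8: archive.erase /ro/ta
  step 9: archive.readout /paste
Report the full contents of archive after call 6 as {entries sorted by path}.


Answer: {paste=fo, ro/, ro/ta=sewigrind}

Derivation:
$ gauge.re -2543 km in
  -12715000000/127
$ gauge.re 4120 day h
  98880
$ archive.mkfold /ro
  ok
$ archive.jot /ro/ta sewigrind
  created
$ archive.erase /ro
  ToolError: not empty
$ archive.jot /paste fo
  created
$ gauge.re 68 m kg
  ToolError: incompatible units
$ archive.erase /ro/ta
  ok
$ archive.readout /paste
  fo


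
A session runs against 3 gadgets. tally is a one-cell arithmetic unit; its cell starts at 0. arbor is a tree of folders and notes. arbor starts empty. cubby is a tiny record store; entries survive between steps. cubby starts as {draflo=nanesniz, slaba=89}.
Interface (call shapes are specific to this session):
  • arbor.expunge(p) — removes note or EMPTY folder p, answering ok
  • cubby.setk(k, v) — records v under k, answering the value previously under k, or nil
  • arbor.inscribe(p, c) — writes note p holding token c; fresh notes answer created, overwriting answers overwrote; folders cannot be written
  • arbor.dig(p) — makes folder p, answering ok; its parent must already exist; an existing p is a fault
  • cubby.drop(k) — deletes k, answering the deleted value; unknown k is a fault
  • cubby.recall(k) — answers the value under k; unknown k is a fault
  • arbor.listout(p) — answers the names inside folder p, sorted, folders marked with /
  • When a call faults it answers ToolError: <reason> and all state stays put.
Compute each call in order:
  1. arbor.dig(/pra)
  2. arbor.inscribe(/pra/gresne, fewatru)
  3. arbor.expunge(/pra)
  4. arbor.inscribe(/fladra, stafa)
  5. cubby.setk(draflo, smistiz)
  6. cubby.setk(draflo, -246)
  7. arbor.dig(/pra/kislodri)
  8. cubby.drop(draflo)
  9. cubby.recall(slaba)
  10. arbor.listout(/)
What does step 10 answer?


>> arbor.dig(/pra)
<< ok
>> arbor.inscribe(/pra/gresne, fewatru)
<< created
>> arbor.expunge(/pra)
<< ToolError: not empty
>> arbor.inscribe(/fladra, stafa)
<< created
>> cubby.setk(draflo, smistiz)
<< nanesniz
>> cubby.setk(draflo, -246)
<< smistiz
>> arbor.dig(/pra/kislodri)
<< ok
>> cubby.drop(draflo)
<< -246
>> cubby.recall(slaba)
<< 89
>> arbor.listout(/)
<< [fladra, pra/]

Answer: [fladra, pra/]


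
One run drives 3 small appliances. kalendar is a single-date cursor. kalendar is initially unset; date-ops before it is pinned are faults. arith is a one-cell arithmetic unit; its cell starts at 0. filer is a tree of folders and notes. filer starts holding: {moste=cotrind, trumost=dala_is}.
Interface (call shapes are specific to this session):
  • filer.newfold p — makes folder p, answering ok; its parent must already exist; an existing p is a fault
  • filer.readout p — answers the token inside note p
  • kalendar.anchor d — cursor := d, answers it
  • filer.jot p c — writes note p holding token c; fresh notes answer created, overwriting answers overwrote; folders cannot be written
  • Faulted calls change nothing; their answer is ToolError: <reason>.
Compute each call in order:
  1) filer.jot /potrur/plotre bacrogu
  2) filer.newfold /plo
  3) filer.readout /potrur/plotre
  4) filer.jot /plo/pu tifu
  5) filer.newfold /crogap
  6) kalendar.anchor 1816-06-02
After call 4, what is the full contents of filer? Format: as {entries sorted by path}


Answer: {moste=cotrind, plo/, plo/pu=tifu, trumost=dala_is}

Derivation:
;; 1. jot(p='/potrur/plotre', c='bacrogu') == ToolError: no parent
;; 2. newfold(p='/plo') == ok
;; 3. readout(p='/potrur/plotre') == ToolError: not found
;; 4. jot(p='/plo/pu', c='tifu') == created
;; 5. newfold(p='/crogap') == ok
;; 6. anchor(d='1816-06-02') == 1816-06-02


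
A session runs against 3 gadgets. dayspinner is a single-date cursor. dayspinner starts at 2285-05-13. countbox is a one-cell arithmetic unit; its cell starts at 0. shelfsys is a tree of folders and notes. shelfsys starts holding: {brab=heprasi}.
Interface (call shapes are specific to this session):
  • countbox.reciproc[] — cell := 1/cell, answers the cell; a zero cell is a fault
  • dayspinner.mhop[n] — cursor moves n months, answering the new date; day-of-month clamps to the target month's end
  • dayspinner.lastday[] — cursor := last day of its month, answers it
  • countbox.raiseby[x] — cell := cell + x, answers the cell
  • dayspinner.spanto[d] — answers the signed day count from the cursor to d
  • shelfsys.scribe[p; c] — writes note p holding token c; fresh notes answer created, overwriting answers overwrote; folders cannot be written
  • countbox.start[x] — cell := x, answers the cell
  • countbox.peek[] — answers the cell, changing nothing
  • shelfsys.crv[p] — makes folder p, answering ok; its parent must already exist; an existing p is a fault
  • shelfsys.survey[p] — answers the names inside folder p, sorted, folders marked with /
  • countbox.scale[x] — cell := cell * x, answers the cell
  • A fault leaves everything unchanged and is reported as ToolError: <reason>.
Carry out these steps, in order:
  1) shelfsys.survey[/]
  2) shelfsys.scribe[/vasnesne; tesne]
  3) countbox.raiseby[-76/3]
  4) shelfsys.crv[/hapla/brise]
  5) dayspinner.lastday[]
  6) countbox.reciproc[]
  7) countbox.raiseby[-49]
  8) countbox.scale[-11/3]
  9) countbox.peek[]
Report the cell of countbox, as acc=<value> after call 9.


Answer: acc=40997/228

Derivation:
-> survey(p→/)
<- [brab]
-> scribe(p→/vasnesne, c→tesne)
<- created
-> raiseby(x→-76/3)
<- -76/3
-> crv(p→/hapla/brise)
<- ToolError: no parent
-> lastday()
<- 2285-05-31
-> reciproc()
<- -3/76
-> raiseby(x→-49)
<- -3727/76
-> scale(x→-11/3)
<- 40997/228
-> peek()
<- 40997/228


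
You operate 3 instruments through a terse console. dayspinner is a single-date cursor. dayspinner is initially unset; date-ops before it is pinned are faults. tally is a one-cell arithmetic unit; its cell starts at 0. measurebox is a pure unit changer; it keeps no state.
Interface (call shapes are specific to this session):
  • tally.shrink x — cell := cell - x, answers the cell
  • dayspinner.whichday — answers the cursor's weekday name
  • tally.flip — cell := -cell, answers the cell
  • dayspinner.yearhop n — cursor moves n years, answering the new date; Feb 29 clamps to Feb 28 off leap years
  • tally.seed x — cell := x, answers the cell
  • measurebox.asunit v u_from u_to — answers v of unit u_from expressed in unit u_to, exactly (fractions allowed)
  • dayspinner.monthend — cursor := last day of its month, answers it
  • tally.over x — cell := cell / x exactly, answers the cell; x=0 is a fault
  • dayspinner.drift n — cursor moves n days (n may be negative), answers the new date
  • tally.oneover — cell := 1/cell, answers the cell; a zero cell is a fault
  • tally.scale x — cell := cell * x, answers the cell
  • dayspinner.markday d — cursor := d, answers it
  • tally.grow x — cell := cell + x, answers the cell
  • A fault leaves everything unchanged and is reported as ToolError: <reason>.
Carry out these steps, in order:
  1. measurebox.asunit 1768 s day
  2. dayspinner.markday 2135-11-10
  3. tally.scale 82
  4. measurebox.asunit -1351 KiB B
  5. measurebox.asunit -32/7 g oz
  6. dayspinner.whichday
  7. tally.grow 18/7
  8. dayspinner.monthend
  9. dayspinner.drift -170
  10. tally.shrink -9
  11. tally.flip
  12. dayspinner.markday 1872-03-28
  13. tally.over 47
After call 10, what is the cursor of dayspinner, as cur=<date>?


Answer: cur=2135-06-13

Derivation:
$ asunit v=1768 u_from=s u_to=day
  221/10800
$ markday d=2135-11-10
  2135-11-10
$ scale x=82
  0
$ asunit v=-1351 u_from=KiB u_to=B
  -1383424
$ asunit v=-32/7 u_from=g u_to=oz
  -51200000/317514659
$ whichday
  Thursday
$ grow x=18/7
  18/7
$ monthend
  2135-11-30
$ drift n=-170
  2135-06-13
$ shrink x=-9
  81/7
$ flip
  -81/7
$ markday d=1872-03-28
  1872-03-28
$ over x=47
  -81/329


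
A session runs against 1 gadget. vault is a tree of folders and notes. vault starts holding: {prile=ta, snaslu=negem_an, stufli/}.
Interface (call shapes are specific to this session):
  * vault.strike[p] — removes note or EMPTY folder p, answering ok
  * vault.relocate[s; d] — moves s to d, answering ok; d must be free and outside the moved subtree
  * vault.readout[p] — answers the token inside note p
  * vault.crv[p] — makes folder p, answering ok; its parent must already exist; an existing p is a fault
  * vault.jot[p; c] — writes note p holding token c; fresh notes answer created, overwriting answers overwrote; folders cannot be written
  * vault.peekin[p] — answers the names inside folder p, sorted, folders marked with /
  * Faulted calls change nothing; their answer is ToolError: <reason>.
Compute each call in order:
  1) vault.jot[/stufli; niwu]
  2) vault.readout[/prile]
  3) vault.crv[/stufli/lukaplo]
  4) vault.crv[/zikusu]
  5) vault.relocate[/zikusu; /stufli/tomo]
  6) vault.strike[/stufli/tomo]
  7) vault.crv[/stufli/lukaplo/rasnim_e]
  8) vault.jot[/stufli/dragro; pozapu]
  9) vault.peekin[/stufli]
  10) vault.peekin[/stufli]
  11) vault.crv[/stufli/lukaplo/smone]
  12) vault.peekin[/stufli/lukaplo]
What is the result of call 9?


Answer: [dragro, lukaplo/]

Derivation:
Step: vault.jot[p='/stufli'; c='niwu']
Result: ToolError: is a directory
Step: vault.readout[p='/prile']
Result: ta
Step: vault.crv[p='/stufli/lukaplo']
Result: ok
Step: vault.crv[p='/zikusu']
Result: ok
Step: vault.relocate[s='/zikusu'; d='/stufli/tomo']
Result: ok
Step: vault.strike[p='/stufli/tomo']
Result: ok
Step: vault.crv[p='/stufli/lukaplo/rasnim_e']
Result: ok
Step: vault.jot[p='/stufli/dragro'; c='pozapu']
Result: created
Step: vault.peekin[p='/stufli']
Result: [dragro, lukaplo/]
Step: vault.peekin[p='/stufli']
Result: [dragro, lukaplo/]
Step: vault.crv[p='/stufli/lukaplo/smone']
Result: ok
Step: vault.peekin[p='/stufli/lukaplo']
Result: [rasnim_e/, smone/]


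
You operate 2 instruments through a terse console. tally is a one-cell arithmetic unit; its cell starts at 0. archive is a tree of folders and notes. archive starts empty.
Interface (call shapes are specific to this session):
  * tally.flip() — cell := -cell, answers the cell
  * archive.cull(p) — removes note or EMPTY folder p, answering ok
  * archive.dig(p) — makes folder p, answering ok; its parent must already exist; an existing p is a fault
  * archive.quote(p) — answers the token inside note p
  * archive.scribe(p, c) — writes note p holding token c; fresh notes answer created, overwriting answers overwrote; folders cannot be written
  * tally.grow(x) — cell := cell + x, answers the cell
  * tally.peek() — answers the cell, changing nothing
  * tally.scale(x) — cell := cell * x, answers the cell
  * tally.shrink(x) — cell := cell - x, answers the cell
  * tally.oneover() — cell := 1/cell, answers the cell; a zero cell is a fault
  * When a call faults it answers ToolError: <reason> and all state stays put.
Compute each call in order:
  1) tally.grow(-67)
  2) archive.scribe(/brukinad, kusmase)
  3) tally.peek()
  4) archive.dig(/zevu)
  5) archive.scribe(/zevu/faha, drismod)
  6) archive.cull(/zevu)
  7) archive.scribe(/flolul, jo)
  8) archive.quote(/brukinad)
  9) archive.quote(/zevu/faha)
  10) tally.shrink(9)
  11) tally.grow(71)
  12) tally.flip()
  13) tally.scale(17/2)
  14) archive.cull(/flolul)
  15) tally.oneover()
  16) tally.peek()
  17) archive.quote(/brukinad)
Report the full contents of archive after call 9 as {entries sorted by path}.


Answer: {brukinad=kusmase, flolul=jo, zevu/, zevu/faha=drismod}

Derivation:
Step: tally.grow[x→-67]
Result: -67
Step: archive.scribe[p→/brukinad; c→kusmase]
Result: created
Step: tally.peek[]
Result: -67
Step: archive.dig[p→/zevu]
Result: ok
Step: archive.scribe[p→/zevu/faha; c→drismod]
Result: created
Step: archive.cull[p→/zevu]
Result: ToolError: not empty
Step: archive.scribe[p→/flolul; c→jo]
Result: created
Step: archive.quote[p→/brukinad]
Result: kusmase
Step: archive.quote[p→/zevu/faha]
Result: drismod
Step: tally.shrink[x→9]
Result: -76
Step: tally.grow[x→71]
Result: -5
Step: tally.flip[]
Result: 5
Step: tally.scale[x→17/2]
Result: 85/2
Step: archive.cull[p→/flolul]
Result: ok
Step: tally.oneover[]
Result: 2/85
Step: tally.peek[]
Result: 2/85
Step: archive.quote[p→/brukinad]
Result: kusmase


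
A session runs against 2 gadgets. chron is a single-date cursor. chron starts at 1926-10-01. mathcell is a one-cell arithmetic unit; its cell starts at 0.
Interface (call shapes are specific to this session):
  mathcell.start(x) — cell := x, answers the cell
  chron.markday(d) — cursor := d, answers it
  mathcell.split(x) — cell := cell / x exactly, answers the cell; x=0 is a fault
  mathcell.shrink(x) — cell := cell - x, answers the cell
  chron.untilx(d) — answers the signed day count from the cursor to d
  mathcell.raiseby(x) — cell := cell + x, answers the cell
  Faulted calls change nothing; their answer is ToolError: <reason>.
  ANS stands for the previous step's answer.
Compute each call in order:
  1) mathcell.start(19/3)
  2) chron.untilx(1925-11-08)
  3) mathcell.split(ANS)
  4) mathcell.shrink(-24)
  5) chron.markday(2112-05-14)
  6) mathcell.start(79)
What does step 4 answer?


Answer: 23525/981

Derivation:
Invoking start(x→19/3), which returns 19/3.
Next I call untilx(d→1925-11-08), and get -327.
Calling split(x→ANS), and see -19/981.
Next I call shrink(x→-24), and see 23525/981.
Now I run markday(d→2112-05-14), giving 2112-05-14.
Using start(x→79), which returns 79.


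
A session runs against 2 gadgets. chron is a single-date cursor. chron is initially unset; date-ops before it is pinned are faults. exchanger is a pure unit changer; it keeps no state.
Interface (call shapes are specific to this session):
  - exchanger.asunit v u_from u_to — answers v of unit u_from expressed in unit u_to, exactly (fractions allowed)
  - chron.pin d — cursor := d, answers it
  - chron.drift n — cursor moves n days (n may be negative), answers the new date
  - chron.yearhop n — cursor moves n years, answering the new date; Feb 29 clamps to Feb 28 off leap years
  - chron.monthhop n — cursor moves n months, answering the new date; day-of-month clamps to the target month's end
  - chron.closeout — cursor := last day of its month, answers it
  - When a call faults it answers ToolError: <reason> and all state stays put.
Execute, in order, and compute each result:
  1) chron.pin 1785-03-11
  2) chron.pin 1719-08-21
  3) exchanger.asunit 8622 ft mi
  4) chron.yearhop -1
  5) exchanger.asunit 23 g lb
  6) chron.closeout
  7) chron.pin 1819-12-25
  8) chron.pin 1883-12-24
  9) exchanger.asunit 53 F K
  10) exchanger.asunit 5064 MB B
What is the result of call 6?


I try chron.pin using d: 1785-03-11, giving 1785-03-11.
I use chron.pin using d: 1719-08-21, and observe 1719-08-21.
Now I run exchanger.asunit using v: 8622, u_from: ft, u_to: mi, and get 1437/880.
I run chron.yearhop using n: -1: 1718-08-21.
Now I run exchanger.asunit using v: 23, u_from: g, u_to: lb, → 2300000/45359237.
I call chron.closeout(): 1718-08-31.
Next I call chron.pin using d: 1819-12-25, yielding 1819-12-25.
Then chron.pin using d: 1883-12-24, → 1883-12-24.
I invoke exchanger.asunit using v: 53, u_from: F, u_to: K, and get 17089/60.
Now I run exchanger.asunit using v: 5064, u_from: MB, u_to: B, → 5064000000.

Answer: 1718-08-31


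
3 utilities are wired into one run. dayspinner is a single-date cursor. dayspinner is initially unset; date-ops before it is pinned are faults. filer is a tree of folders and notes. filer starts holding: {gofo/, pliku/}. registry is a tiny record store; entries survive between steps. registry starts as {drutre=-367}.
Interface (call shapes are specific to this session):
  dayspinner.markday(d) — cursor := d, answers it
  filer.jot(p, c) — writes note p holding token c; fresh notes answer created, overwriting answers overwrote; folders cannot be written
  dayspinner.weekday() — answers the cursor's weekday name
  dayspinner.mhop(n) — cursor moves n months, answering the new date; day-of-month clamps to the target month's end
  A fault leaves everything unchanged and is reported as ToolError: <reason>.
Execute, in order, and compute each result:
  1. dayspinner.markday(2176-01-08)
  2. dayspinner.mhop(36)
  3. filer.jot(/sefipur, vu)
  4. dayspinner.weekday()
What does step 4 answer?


Answer: Friday

Derivation:
I try dayspinner.markday(d='2176-01-08'), — result: 2176-01-08.
I use dayspinner.mhop(n='36'), giving 2179-01-08.
I call filer.jot(p='/sefipur', c='vu'), yielding created.
Calling dayspinner.weekday, and see Friday.


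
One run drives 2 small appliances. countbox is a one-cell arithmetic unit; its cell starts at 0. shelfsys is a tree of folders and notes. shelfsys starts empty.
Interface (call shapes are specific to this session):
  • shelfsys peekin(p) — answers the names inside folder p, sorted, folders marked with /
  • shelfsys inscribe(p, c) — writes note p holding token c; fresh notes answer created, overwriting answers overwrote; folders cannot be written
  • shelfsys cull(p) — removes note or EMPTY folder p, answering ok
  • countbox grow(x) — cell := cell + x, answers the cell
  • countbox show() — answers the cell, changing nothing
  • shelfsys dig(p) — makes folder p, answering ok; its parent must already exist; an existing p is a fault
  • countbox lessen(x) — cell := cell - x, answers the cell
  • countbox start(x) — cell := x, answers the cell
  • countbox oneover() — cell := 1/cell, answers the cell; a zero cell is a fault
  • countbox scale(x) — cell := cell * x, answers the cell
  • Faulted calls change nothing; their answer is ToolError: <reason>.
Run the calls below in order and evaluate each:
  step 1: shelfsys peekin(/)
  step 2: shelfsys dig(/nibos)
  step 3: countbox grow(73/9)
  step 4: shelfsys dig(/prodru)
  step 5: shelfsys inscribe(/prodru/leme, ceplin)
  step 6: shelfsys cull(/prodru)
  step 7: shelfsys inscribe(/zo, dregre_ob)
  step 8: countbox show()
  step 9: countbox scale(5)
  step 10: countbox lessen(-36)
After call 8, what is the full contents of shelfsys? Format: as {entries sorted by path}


-> shelfsys peekin(p: /)
<- []
-> shelfsys dig(p: /nibos)
<- ok
-> countbox grow(x: 73/9)
<- 73/9
-> shelfsys dig(p: /prodru)
<- ok
-> shelfsys inscribe(p: /prodru/leme, c: ceplin)
<- created
-> shelfsys cull(p: /prodru)
<- ToolError: not empty
-> shelfsys inscribe(p: /zo, c: dregre_ob)
<- created
-> countbox show()
<- 73/9
-> countbox scale(x: 5)
<- 365/9
-> countbox lessen(x: -36)
<- 689/9

Answer: {nibos/, prodru/, prodru/leme=ceplin, zo=dregre_ob}


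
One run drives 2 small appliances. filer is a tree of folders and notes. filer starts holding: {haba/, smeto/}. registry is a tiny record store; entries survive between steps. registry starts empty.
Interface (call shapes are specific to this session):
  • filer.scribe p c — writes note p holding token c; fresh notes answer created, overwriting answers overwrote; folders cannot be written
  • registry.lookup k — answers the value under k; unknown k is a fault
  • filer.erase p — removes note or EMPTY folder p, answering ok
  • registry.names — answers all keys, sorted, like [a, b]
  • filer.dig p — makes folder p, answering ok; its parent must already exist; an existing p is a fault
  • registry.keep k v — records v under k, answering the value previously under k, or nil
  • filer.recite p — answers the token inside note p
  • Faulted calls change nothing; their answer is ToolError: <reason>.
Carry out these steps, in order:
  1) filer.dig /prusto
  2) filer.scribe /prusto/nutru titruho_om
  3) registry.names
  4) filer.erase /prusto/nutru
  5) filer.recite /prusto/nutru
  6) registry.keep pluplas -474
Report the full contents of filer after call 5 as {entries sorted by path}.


~$ filer.dig /prusto
  ok
~$ filer.scribe /prusto/nutru titruho_om
  created
~$ registry.names
  []
~$ filer.erase /prusto/nutru
  ok
~$ filer.recite /prusto/nutru
  ToolError: not found
~$ registry.keep pluplas -474
  nil

Answer: {haba/, prusto/, smeto/}


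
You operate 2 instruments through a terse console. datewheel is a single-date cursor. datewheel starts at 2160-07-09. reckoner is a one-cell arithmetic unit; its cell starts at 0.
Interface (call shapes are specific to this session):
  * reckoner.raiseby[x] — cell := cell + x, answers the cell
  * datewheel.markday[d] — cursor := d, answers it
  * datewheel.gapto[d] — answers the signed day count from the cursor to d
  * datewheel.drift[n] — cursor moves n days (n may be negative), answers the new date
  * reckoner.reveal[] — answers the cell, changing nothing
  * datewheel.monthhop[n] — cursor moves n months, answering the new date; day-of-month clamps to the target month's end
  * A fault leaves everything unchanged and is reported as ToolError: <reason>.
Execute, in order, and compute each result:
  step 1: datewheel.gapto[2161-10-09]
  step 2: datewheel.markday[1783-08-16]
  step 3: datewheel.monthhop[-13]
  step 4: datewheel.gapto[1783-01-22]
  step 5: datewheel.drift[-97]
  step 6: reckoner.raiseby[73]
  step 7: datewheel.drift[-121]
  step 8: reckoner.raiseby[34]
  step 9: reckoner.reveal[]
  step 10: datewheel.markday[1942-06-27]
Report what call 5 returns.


Answer: 1782-04-10

Derivation:
I use gapto with d→2161-10-09, — result: 457.
I run markday with d→1783-08-16, → 1783-08-16.
I call monthhop with n→-13, → 1782-07-16.
Now I run gapto with d→1783-01-22, → 190.
I invoke drift with n→-97, and observe 1782-04-10.
Using raiseby with x→73, — result: 73.
I call drift with n→-121, and get 1781-12-10.
I use raiseby with x→34, and get 107.
I try reveal, yielding 107.
I call markday with d→1942-06-27: 1942-06-27.


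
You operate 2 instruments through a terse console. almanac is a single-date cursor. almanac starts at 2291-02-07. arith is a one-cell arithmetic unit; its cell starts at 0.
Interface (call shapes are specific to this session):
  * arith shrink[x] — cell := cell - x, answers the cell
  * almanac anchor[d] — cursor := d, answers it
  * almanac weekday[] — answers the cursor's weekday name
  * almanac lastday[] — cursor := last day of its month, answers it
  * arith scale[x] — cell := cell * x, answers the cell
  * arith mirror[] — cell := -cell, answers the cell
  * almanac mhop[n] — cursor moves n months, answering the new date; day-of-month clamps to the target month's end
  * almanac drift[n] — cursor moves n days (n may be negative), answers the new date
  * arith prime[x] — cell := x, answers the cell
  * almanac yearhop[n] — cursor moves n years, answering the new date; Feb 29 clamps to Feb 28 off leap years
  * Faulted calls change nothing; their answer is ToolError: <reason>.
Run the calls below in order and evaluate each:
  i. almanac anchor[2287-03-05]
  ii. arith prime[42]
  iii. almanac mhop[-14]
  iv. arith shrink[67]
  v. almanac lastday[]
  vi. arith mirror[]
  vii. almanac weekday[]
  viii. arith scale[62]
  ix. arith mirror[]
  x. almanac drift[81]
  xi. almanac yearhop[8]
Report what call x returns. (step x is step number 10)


CALL almanac anchor[d=2287-03-05]
RET  2287-03-05
CALL arith prime[x=42]
RET  42
CALL almanac mhop[n=-14]
RET  2286-01-05
CALL arith shrink[x=67]
RET  -25
CALL almanac lastday[]
RET  2286-01-31
CALL arith mirror[]
RET  25
CALL almanac weekday[]
RET  Sunday
CALL arith scale[x=62]
RET  1550
CALL arith mirror[]
RET  -1550
CALL almanac drift[n=81]
RET  2286-04-22
CALL almanac yearhop[n=8]
RET  2294-04-22

Answer: 2286-04-22


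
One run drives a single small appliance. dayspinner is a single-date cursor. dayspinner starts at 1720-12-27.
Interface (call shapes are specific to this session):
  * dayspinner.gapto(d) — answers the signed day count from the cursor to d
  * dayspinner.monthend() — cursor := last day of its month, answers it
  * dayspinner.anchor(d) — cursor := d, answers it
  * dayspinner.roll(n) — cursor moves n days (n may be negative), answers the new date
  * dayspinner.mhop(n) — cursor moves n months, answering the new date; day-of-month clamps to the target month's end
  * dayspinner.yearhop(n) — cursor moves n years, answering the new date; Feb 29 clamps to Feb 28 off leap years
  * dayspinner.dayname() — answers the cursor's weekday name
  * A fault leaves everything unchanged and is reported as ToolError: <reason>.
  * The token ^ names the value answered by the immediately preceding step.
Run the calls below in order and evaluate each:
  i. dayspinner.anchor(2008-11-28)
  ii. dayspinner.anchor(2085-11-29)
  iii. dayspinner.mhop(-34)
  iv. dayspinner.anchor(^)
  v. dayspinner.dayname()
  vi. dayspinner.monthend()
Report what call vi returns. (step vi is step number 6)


-- dayspinner.anchor(d=2008-11-28) => 2008-11-28
-- dayspinner.anchor(d=2085-11-29) => 2085-11-29
-- dayspinner.mhop(n=-34) => 2083-01-29
-- dayspinner.anchor(d=^) => 2083-01-29
-- dayspinner.dayname() => Friday
-- dayspinner.monthend() => 2083-01-31

Answer: 2083-01-31


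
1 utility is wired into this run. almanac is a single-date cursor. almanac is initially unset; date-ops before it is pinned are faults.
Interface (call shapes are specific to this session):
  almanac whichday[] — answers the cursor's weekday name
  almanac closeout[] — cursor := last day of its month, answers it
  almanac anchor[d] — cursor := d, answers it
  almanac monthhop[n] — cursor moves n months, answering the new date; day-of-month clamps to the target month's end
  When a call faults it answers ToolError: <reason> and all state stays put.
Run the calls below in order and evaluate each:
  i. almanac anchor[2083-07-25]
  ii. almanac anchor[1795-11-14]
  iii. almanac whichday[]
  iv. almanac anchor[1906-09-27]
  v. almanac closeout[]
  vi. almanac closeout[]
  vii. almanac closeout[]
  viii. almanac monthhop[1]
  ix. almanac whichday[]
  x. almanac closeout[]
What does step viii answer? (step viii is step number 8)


CALL almanac anchor[2083-07-25]
RET  2083-07-25
CALL almanac anchor[1795-11-14]
RET  1795-11-14
CALL almanac whichday[]
RET  Saturday
CALL almanac anchor[1906-09-27]
RET  1906-09-27
CALL almanac closeout[]
RET  1906-09-30
CALL almanac closeout[]
RET  1906-09-30
CALL almanac closeout[]
RET  1906-09-30
CALL almanac monthhop[1]
RET  1906-10-30
CALL almanac whichday[]
RET  Tuesday
CALL almanac closeout[]
RET  1906-10-31

Answer: 1906-10-30


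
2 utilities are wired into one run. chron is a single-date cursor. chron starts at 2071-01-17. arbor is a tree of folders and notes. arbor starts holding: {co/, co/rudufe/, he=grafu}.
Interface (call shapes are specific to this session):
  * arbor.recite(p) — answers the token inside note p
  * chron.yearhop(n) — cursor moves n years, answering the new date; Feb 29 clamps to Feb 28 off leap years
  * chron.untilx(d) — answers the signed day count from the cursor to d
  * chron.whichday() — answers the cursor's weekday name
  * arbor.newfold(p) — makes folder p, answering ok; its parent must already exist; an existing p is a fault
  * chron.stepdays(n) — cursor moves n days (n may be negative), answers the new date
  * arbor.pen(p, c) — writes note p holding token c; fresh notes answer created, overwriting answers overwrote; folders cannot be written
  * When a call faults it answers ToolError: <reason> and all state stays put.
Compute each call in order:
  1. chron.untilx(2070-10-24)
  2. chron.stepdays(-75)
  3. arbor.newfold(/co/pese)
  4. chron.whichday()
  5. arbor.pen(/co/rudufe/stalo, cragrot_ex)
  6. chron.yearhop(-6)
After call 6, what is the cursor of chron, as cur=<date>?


Answer: cur=2064-11-03

Derivation:
Now I run untilx(d: 2070-10-24), and see -85.
Calling stepdays(n: -75), yielding 2070-11-03.
I run newfold(p: /co/pese), and observe ok.
Now I run whichday, and observe Monday.
Then pen(p: /co/rudufe/stalo, c: cragrot_ex), — result: created.
Using yearhop(n: -6), and get 2064-11-03.
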